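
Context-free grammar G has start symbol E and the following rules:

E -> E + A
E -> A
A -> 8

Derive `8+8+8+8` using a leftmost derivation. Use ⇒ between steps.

E ⇒ E+A   [E -> E + A]
E+A ⇒ E+A+A   [E -> E + A]
E+A+A ⇒ E+A+A+A   [E -> E + A]
E+A+A+A ⇒ A+A+A+A   [E -> A]
A+A+A+A ⇒ 8+A+A+A   [A -> 8]
8+A+A+A ⇒ 8+8+A+A   [A -> 8]
8+8+A+A ⇒ 8+8+8+A   [A -> 8]
8+8+8+A ⇒ 8+8+8+8   [A -> 8]

E ⇒ E+A ⇒ E+A+A ⇒ E+A+A+A ⇒ A+A+A+A ⇒ 8+A+A+A ⇒ 8+8+A+A ⇒ 8+8+8+A ⇒ 8+8+8+8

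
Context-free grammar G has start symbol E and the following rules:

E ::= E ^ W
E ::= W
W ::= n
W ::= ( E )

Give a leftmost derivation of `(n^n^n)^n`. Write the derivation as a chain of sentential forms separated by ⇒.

E ⇒ E^W   [E ::= E ^ W]
E^W ⇒ W^W   [E ::= W]
W^W ⇒ (E)^W   [W ::= ( E )]
(E)^W ⇒ (E^W)^W   [E ::= E ^ W]
(E^W)^W ⇒ (E^W^W)^W   [E ::= E ^ W]
(E^W^W)^W ⇒ (W^W^W)^W   [E ::= W]
(W^W^W)^W ⇒ (n^W^W)^W   [W ::= n]
(n^W^W)^W ⇒ (n^n^W)^W   [W ::= n]
(n^n^W)^W ⇒ (n^n^n)^W   [W ::= n]
(n^n^n)^W ⇒ (n^n^n)^n   [W ::= n]

E⇒E^W⇒W^W⇒(E)^W⇒(E^W)^W⇒(E^W^W)^W⇒(W^W^W)^W⇒(n^W^W)^W⇒(n^n^W)^W⇒(n^n^n)^W⇒(n^n^n)^n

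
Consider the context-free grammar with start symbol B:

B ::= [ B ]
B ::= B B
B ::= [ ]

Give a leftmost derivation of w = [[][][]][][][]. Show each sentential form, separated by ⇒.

B ⇒ BB ⇒ BBB ⇒ BBBB ⇒ [B]BBB ⇒ [BB]BBB ⇒ [BBB]BBB ⇒ [[]BB]BBB ⇒ [[][]B]BBB ⇒ [[][][]]BBB ⇒ [[][][]][]BB ⇒ [[][][]][][]B ⇒ [[][][]][][][]

B ⇒ BB   [B ::= B B]
BB ⇒ BBB   [B ::= B B]
BBB ⇒ BBBB   [B ::= B B]
BBBB ⇒ [B]BBB   [B ::= [ B ]]
[B]BBB ⇒ [BB]BBB   [B ::= B B]
[BB]BBB ⇒ [BBB]BBB   [B ::= B B]
[BBB]BBB ⇒ [[]BB]BBB   [B ::= [ ]]
[[]BB]BBB ⇒ [[][]B]BBB   [B ::= [ ]]
[[][]B]BBB ⇒ [[][][]]BBB   [B ::= [ ]]
[[][][]]BBB ⇒ [[][][]][]BB   [B ::= [ ]]
[[][][]][]BB ⇒ [[][][]][][]B   [B ::= [ ]]
[[][][]][][]B ⇒ [[][][]][][][]   [B ::= [ ]]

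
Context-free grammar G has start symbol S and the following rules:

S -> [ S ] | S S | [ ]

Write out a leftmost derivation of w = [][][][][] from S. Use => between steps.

S => SS => SSS => SSSS => SSSSS => []SSSS => [][]SSS => [][][]SS => [][][][]S => [][][][][]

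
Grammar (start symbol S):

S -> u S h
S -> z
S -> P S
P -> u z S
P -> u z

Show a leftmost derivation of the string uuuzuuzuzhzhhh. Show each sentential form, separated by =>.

S=>uSh=>uuShh=>uuPShh=>uuuzShh=>uuuzuShhh=>uuuzuPShhh=>uuuzuuzSShhh=>uuuzuuzuShShhh=>uuuzuuzuzhShhh=>uuuzuuzuzhzhhh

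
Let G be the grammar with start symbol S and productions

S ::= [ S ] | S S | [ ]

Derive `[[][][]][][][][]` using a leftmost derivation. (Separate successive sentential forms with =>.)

S => SS => SSS => SSSS => SSSSS => [S]SSSS => [SS]SSSS => [SSS]SSSS => [[]SS]SSSS => [[][]S]SSSS => [[][][]]SSSS => [[][][]][]SSS => [[][][]][][]SS => [[][][]][][][]S => [[][][]][][][][]

S => SS   [S ::= S S]
SS => SSS   [S ::= S S]
SSS => SSSS   [S ::= S S]
SSSS => SSSSS   [S ::= S S]
SSSSS => [S]SSSS   [S ::= [ S ]]
[S]SSSS => [SS]SSSS   [S ::= S S]
[SS]SSSS => [SSS]SSSS   [S ::= S S]
[SSS]SSSS => [[]SS]SSSS   [S ::= [ ]]
[[]SS]SSSS => [[][]S]SSSS   [S ::= [ ]]
[[][]S]SSSS => [[][][]]SSSS   [S ::= [ ]]
[[][][]]SSSS => [[][][]][]SSS   [S ::= [ ]]
[[][][]][]SSS => [[][][]][][]SS   [S ::= [ ]]
[[][][]][][]SS => [[][][]][][][]S   [S ::= [ ]]
[[][][]][][][]S => [[][][]][][][][]   [S ::= [ ]]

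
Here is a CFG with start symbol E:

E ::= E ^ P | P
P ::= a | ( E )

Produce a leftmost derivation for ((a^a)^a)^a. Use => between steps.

E => E^P => P^P => (E)^P => (E^P)^P => (P^P)^P => ((E)^P)^P => ((E^P)^P)^P => ((P^P)^P)^P => ((a^P)^P)^P => ((a^a)^P)^P => ((a^a)^a)^P => ((a^a)^a)^a

E => E^P   [E ::= E ^ P]
E^P => P^P   [E ::= P]
P^P => (E)^P   [P ::= ( E )]
(E)^P => (E^P)^P   [E ::= E ^ P]
(E^P)^P => (P^P)^P   [E ::= P]
(P^P)^P => ((E)^P)^P   [P ::= ( E )]
((E)^P)^P => ((E^P)^P)^P   [E ::= E ^ P]
((E^P)^P)^P => ((P^P)^P)^P   [E ::= P]
((P^P)^P)^P => ((a^P)^P)^P   [P ::= a]
((a^P)^P)^P => ((a^a)^P)^P   [P ::= a]
((a^a)^P)^P => ((a^a)^a)^P   [P ::= a]
((a^a)^a)^P => ((a^a)^a)^a   [P ::= a]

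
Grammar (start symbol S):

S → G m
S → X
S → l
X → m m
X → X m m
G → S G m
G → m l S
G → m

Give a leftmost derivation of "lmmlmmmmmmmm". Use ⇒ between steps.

S ⇒ Gm ⇒ SGmm ⇒ lGmm ⇒ lSGmmm ⇒ lGmGmmm ⇒ lSGmmGmmm ⇒ lXGmmGmmm ⇒ lmmGmmGmmm ⇒ lmmSGmmmGmmm ⇒ lmmlGmmmGmmm ⇒ lmmlmmmmGmmm ⇒ lmmlmmmmmmmm

S ⇒ Gm   [S → G m]
Gm ⇒ SGmm   [G → S G m]
SGmm ⇒ lGmm   [S → l]
lGmm ⇒ lSGmmm   [G → S G m]
lSGmmm ⇒ lGmGmmm   [S → G m]
lGmGmmm ⇒ lSGmmGmmm   [G → S G m]
lSGmmGmmm ⇒ lXGmmGmmm   [S → X]
lXGmmGmmm ⇒ lmmGmmGmmm   [X → m m]
lmmGmmGmmm ⇒ lmmSGmmmGmmm   [G → S G m]
lmmSGmmmGmmm ⇒ lmmlGmmmGmmm   [S → l]
lmmlGmmmGmmm ⇒ lmmlmmmmGmmm   [G → m]
lmmlmmmmGmmm ⇒ lmmlmmmmmmmm   [G → m]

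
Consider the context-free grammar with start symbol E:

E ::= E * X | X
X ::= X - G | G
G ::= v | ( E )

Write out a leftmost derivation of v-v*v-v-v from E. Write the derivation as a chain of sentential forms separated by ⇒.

E ⇒ E*X   [E ::= E * X]
E*X ⇒ X*X   [E ::= X]
X*X ⇒ X-G*X   [X ::= X - G]
X-G*X ⇒ G-G*X   [X ::= G]
G-G*X ⇒ v-G*X   [G ::= v]
v-G*X ⇒ v-v*X   [G ::= v]
v-v*X ⇒ v-v*X-G   [X ::= X - G]
v-v*X-G ⇒ v-v*X-G-G   [X ::= X - G]
v-v*X-G-G ⇒ v-v*G-G-G   [X ::= G]
v-v*G-G-G ⇒ v-v*v-G-G   [G ::= v]
v-v*v-G-G ⇒ v-v*v-v-G   [G ::= v]
v-v*v-v-G ⇒ v-v*v-v-v   [G ::= v]

E ⇒ E*X ⇒ X*X ⇒ X-G*X ⇒ G-G*X ⇒ v-G*X ⇒ v-v*X ⇒ v-v*X-G ⇒ v-v*X-G-G ⇒ v-v*G-G-G ⇒ v-v*v-G-G ⇒ v-v*v-v-G ⇒ v-v*v-v-v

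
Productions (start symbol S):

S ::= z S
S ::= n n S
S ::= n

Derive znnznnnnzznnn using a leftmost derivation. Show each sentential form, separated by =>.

S => zS   [S ::= z S]
zS => znnS   [S ::= n n S]
znnS => znnzS   [S ::= z S]
znnzS => znnznnS   [S ::= n n S]
znnznnS => znnznnnnS   [S ::= n n S]
znnznnnnS => znnznnnnzS   [S ::= z S]
znnznnnnzS => znnznnnnzzS   [S ::= z S]
znnznnnnzzS => znnznnnnzznnS   [S ::= n n S]
znnznnnnzznnS => znnznnnnzznnn   [S ::= n]

S => zS => znnS => znnzS => znnznnS => znnznnnnS => znnznnnnzS => znnznnnnzzS => znnznnnnzznnS => znnznnnnzznnn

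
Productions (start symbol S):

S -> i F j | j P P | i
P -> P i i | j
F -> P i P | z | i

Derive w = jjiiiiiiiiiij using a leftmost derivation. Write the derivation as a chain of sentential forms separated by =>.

S => jPP   [S -> j P P]
jPP => jPiiP   [P -> P i i]
jPiiP => jPiiiiP   [P -> P i i]
jPiiiiP => jPiiiiiiP   [P -> P i i]
jPiiiiiiP => jPiiiiiiiiP   [P -> P i i]
jPiiiiiiiiP => jPiiiiiiiiiiP   [P -> P i i]
jPiiiiiiiiiiP => jjiiiiiiiiiiP   [P -> j]
jjiiiiiiiiiiP => jjiiiiiiiiiij   [P -> j]

S => jPP => jPiiP => jPiiiiP => jPiiiiiiP => jPiiiiiiiiP => jPiiiiiiiiiiP => jjiiiiiiiiiiP => jjiiiiiiiiiij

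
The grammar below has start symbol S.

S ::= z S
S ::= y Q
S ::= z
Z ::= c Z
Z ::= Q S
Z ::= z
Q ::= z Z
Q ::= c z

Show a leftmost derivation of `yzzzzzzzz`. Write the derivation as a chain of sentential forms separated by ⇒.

S ⇒ yQ   [S ::= y Q]
yQ ⇒ yzZ   [Q ::= z Z]
yzZ ⇒ yzQS   [Z ::= Q S]
yzQS ⇒ yzzZS   [Q ::= z Z]
yzzZS ⇒ yzzQSS   [Z ::= Q S]
yzzQSS ⇒ yzzzZSS   [Q ::= z Z]
yzzzZSS ⇒ yzzzzSS   [Z ::= z]
yzzzzSS ⇒ yzzzzzSS   [S ::= z S]
yzzzzzSS ⇒ yzzzzzzS   [S ::= z]
yzzzzzzS ⇒ yzzzzzzzS   [S ::= z S]
yzzzzzzzS ⇒ yzzzzzzzz   [S ::= z]

S ⇒ yQ ⇒ yzZ ⇒ yzQS ⇒ yzzZS ⇒ yzzQSS ⇒ yzzzZSS ⇒ yzzzzSS ⇒ yzzzzzSS ⇒ yzzzzzzS ⇒ yzzzzzzzS ⇒ yzzzzzzzz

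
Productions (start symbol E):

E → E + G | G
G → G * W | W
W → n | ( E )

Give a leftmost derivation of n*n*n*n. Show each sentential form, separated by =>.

E=>G=>G*W=>G*W*W=>G*W*W*W=>W*W*W*W=>n*W*W*W=>n*n*W*W=>n*n*n*W=>n*n*n*n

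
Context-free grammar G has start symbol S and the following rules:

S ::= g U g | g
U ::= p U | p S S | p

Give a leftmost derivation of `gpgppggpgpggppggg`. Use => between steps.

S => gUg   [S ::= g U g]
gUg => gpSSg   [U ::= p S S]
gpSSg => gpgUgSg   [S ::= g U g]
gpgUgSg => gpgpUgSg   [U ::= p U]
gpgpUgSg => gpgppgSg   [U ::= p]
gpgppgSg => gpgppggUgg   [S ::= g U g]
gpgppggUgg => gpgppggpSSgg   [U ::= p S S]
gpgppggpSSgg => gpgppggpgUgSgg   [S ::= g U g]
gpgppggpgUgSgg => gpgppggpgpgSgg   [U ::= p]
gpgppggpgpgSgg => gpgppggpgpggUggg   [S ::= g U g]
gpgppggpgpggUggg => gpgppggpgpggpUggg   [U ::= p U]
gpgppggpgpggpUggg => gpgppggpgpggppggg   [U ::= p]

S => gUg => gpSSg => gpgUgSg => gpgpUgSg => gpgppgSg => gpgppggUgg => gpgppggpSSgg => gpgppggpgUgSgg => gpgppggpgpgSgg => gpgppggpgpggUggg => gpgppggpgpggpUggg => gpgppggpgpggppggg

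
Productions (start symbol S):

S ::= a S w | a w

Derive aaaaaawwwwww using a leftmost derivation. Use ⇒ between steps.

S ⇒ aSw ⇒ aaSww ⇒ aaaSwww ⇒ aaaaSwwww ⇒ aaaaaSwwwww ⇒ aaaaaawwwwww

S ⇒ aSw   [S ::= a S w]
aSw ⇒ aaSww   [S ::= a S w]
aaSww ⇒ aaaSwww   [S ::= a S w]
aaaSwww ⇒ aaaaSwwww   [S ::= a S w]
aaaaSwwww ⇒ aaaaaSwwwww   [S ::= a S w]
aaaaaSwwwww ⇒ aaaaaawwwwww   [S ::= a w]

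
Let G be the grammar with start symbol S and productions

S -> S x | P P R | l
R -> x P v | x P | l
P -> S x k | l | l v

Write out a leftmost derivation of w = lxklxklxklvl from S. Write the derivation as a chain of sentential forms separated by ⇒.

S ⇒ PPR ⇒ SxkPR ⇒ PPRxkPR ⇒ SxkPRxkPR ⇒ lxkPRxkPR ⇒ lxkSxkRxkPR ⇒ lxklxkRxkPR ⇒ lxklxklxkPR ⇒ lxklxklxklvR ⇒ lxklxklxklvl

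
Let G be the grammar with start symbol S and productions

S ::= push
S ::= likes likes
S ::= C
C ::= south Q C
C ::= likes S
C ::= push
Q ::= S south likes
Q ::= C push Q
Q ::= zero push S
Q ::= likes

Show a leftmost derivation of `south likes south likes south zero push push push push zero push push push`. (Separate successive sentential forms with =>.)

S => C   [S ::= C]
C => south Q C   [C ::= south Q C]
south Q C => south likes C   [Q ::= likes]
south likes C => south likes south Q C   [C ::= south Q C]
south likes south Q C => south likes south C push Q C   [Q ::= C push Q]
south likes south C push Q C => south likes south likes S push Q C   [C ::= likes S]
south likes south likes S push Q C => south likes south likes C push Q C   [S ::= C]
south likes south likes C push Q C => south likes south likes south Q C push Q C   [C ::= south Q C]
south likes south likes south Q C push Q C => south likes south likes south zero push S C push Q C   [Q ::= zero push S]
south likes south likes south zero push S C push Q C => south likes south likes south zero push push C push Q C   [S ::= push]
south likes south likes south zero push push C push Q C => south likes south likes south zero push push push push Q C   [C ::= push]
south likes south likes south zero push push push push Q C => south likes south likes south zero push push push push zero push S C   [Q ::= zero push S]
south likes south likes south zero push push push push zero push S C => south likes south likes south zero push push push push zero push push C   [S ::= push]
south likes south likes south zero push push push push zero push push C => south likes south likes south zero push push push push zero push push push   [C ::= push]

S => C => south Q C => south likes C => south likes south Q C => south likes south C push Q C => south likes south likes S push Q C => south likes south likes C push Q C => south likes south likes south Q C push Q C => south likes south likes south zero push S C push Q C => south likes south likes south zero push push C push Q C => south likes south likes south zero push push push push Q C => south likes south likes south zero push push push push zero push S C => south likes south likes south zero push push push push zero push push C => south likes south likes south zero push push push push zero push push push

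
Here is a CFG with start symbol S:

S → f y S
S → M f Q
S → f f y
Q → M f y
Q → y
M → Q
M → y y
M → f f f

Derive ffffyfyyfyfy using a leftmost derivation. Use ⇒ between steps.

S ⇒ MfQ ⇒ QfQ ⇒ MfyfQ ⇒ ffffyfQ ⇒ ffffyfMfy ⇒ ffffyfQfy ⇒ ffffyfMfyfy ⇒ ffffyfyyfyfy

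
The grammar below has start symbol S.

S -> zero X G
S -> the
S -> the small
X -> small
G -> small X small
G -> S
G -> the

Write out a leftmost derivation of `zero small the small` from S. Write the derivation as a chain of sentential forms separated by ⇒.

S ⇒ zero X G   [S -> zero X G]
zero X G ⇒ zero small G   [X -> small]
zero small G ⇒ zero small S   [G -> S]
zero small S ⇒ zero small the small   [S -> the small]

S ⇒ zero X G ⇒ zero small G ⇒ zero small S ⇒ zero small the small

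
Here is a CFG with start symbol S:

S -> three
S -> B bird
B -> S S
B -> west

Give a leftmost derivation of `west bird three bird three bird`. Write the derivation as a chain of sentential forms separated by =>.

S => B bird   [S -> B bird]
B bird => S S bird   [B -> S S]
S S bird => B bird S bird   [S -> B bird]
B bird S bird => S S bird S bird   [B -> S S]
S S bird S bird => B bird S bird S bird   [S -> B bird]
B bird S bird S bird => west bird S bird S bird   [B -> west]
west bird S bird S bird => west bird three bird S bird   [S -> three]
west bird three bird S bird => west bird three bird three bird   [S -> three]

S => B bird => S S bird => B bird S bird => S S bird S bird => B bird S bird S bird => west bird S bird S bird => west bird three bird S bird => west bird three bird three bird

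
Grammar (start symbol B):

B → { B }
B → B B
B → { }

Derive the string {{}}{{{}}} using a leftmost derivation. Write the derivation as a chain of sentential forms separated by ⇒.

B ⇒ BB ⇒ {B}B ⇒ {{}}B ⇒ {{}}{B} ⇒ {{}}{{B}} ⇒ {{}}{{{}}}

B ⇒ BB   [B → B B]
BB ⇒ {B}B   [B → { B }]
{B}B ⇒ {{}}B   [B → { }]
{{}}B ⇒ {{}}{B}   [B → { B }]
{{}}{B} ⇒ {{}}{{B}}   [B → { B }]
{{}}{{B}} ⇒ {{}}{{{}}}   [B → { }]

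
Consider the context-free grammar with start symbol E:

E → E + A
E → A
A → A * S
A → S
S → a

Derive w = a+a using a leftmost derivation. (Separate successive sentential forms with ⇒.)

E ⇒ E+A ⇒ A+A ⇒ S+A ⇒ a+A ⇒ a+S ⇒ a+a

E ⇒ E+A   [E → E + A]
E+A ⇒ A+A   [E → A]
A+A ⇒ S+A   [A → S]
S+A ⇒ a+A   [S → a]
a+A ⇒ a+S   [A → S]
a+S ⇒ a+a   [S → a]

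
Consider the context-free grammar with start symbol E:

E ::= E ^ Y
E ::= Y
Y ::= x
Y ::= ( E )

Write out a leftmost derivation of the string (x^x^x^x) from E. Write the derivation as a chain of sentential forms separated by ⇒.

E ⇒ Y ⇒ (E) ⇒ (E^Y) ⇒ (E^Y^Y) ⇒ (E^Y^Y^Y) ⇒ (Y^Y^Y^Y) ⇒ (x^Y^Y^Y) ⇒ (x^x^Y^Y) ⇒ (x^x^x^Y) ⇒ (x^x^x^x)

E ⇒ Y   [E ::= Y]
Y ⇒ (E)   [Y ::= ( E )]
(E) ⇒ (E^Y)   [E ::= E ^ Y]
(E^Y) ⇒ (E^Y^Y)   [E ::= E ^ Y]
(E^Y^Y) ⇒ (E^Y^Y^Y)   [E ::= E ^ Y]
(E^Y^Y^Y) ⇒ (Y^Y^Y^Y)   [E ::= Y]
(Y^Y^Y^Y) ⇒ (x^Y^Y^Y)   [Y ::= x]
(x^Y^Y^Y) ⇒ (x^x^Y^Y)   [Y ::= x]
(x^x^Y^Y) ⇒ (x^x^x^Y)   [Y ::= x]
(x^x^x^Y) ⇒ (x^x^x^x)   [Y ::= x]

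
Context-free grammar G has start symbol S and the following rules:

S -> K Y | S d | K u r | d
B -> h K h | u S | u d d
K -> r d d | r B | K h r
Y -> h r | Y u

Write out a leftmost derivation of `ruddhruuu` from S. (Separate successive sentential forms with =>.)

S => KY   [S -> K Y]
KY => rBY   [K -> r B]
rBY => ruddY   [B -> u d d]
ruddY => ruddYu   [Y -> Y u]
ruddYu => ruddYuu   [Y -> Y u]
ruddYuu => ruddYuuu   [Y -> Y u]
ruddYuuu => ruddhruuu   [Y -> h r]

S => KY => rBY => ruddY => ruddYu => ruddYuu => ruddYuuu => ruddhruuu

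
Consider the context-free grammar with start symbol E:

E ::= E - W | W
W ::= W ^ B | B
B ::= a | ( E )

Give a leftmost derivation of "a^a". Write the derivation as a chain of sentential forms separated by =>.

E => W   [E ::= W]
W => W^B   [W ::= W ^ B]
W^B => B^B   [W ::= B]
B^B => a^B   [B ::= a]
a^B => a^a   [B ::= a]

E => W => W^B => B^B => a^B => a^a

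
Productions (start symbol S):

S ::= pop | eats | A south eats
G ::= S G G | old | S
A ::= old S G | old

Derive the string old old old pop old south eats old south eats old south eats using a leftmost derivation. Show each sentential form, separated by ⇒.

S ⇒ A south eats ⇒ old S G south eats ⇒ old A south eats G south eats ⇒ old old S G south eats G south eats ⇒ old old A south eats G south eats G south eats ⇒ old old old S G south eats G south eats G south eats ⇒ old old old pop G south eats G south eats G south eats ⇒ old old old pop old south eats G south eats G south eats ⇒ old old old pop old south eats old south eats G south eats ⇒ old old old pop old south eats old south eats old south eats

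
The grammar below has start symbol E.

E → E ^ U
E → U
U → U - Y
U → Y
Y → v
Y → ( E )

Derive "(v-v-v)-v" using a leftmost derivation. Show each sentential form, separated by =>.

E => U => U-Y => Y-Y => (E)-Y => (U)-Y => (U-Y)-Y => (U-Y-Y)-Y => (Y-Y-Y)-Y => (v-Y-Y)-Y => (v-v-Y)-Y => (v-v-v)-Y => (v-v-v)-v

E => U   [E → U]
U => U-Y   [U → U - Y]
U-Y => Y-Y   [U → Y]
Y-Y => (E)-Y   [Y → ( E )]
(E)-Y => (U)-Y   [E → U]
(U)-Y => (U-Y)-Y   [U → U - Y]
(U-Y)-Y => (U-Y-Y)-Y   [U → U - Y]
(U-Y-Y)-Y => (Y-Y-Y)-Y   [U → Y]
(Y-Y-Y)-Y => (v-Y-Y)-Y   [Y → v]
(v-Y-Y)-Y => (v-v-Y)-Y   [Y → v]
(v-v-Y)-Y => (v-v-v)-Y   [Y → v]
(v-v-v)-Y => (v-v-v)-v   [Y → v]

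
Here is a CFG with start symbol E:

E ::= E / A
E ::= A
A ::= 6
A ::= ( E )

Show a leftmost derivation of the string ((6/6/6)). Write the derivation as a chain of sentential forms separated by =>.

E => A   [E ::= A]
A => (E)   [A ::= ( E )]
(E) => (A)   [E ::= A]
(A) => ((E))   [A ::= ( E )]
((E)) => ((E/A))   [E ::= E / A]
((E/A)) => ((E/A/A))   [E ::= E / A]
((E/A/A)) => ((A/A/A))   [E ::= A]
((A/A/A)) => ((6/A/A))   [A ::= 6]
((6/A/A)) => ((6/6/A))   [A ::= 6]
((6/6/A)) => ((6/6/6))   [A ::= 6]

E=>A=>(E)=>(A)=>((E))=>((E/A))=>((E/A/A))=>((A/A/A))=>((6/A/A))=>((6/6/A))=>((6/6/6))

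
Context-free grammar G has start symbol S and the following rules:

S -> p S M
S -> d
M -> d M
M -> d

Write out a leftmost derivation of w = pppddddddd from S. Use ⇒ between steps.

S ⇒ pSM ⇒ ppSMM ⇒ pppSMMM ⇒ pppdMMM ⇒ pppddMMM ⇒ pppdddMMM ⇒ pppddddMMM ⇒ pppdddddMM ⇒ pppddddddM ⇒ pppddddddd

S ⇒ pSM   [S -> p S M]
pSM ⇒ ppSMM   [S -> p S M]
ppSMM ⇒ pppSMMM   [S -> p S M]
pppSMMM ⇒ pppdMMM   [S -> d]
pppdMMM ⇒ pppddMMM   [M -> d M]
pppddMMM ⇒ pppdddMMM   [M -> d M]
pppdddMMM ⇒ pppddddMMM   [M -> d M]
pppddddMMM ⇒ pppdddddMM   [M -> d]
pppdddddMM ⇒ pppddddddM   [M -> d]
pppddddddM ⇒ pppddddddd   [M -> d]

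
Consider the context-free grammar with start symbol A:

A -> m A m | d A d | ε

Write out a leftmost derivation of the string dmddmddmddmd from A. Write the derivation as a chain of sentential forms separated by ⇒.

A ⇒ dAd   [A -> d A d]
dAd ⇒ dmAmd   [A -> m A m]
dmAmd ⇒ dmdAdmd   [A -> d A d]
dmdAdmd ⇒ dmddAddmd   [A -> d A d]
dmddAddmd ⇒ dmddmAmddmd   [A -> m A m]
dmddmAmddmd ⇒ dmddmdAdmddmd   [A -> d A d]
dmddmdAdmddmd ⇒ dmddmddmddmd   [A -> ε]

A⇒dAd⇒dmAmd⇒dmdAdmd⇒dmddAddmd⇒dmddmAmddmd⇒dmddmdAdmddmd⇒dmddmddmddmd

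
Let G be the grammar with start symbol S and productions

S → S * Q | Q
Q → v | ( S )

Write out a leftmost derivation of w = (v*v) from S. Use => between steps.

S=>Q=>(S)=>(S*Q)=>(Q*Q)=>(v*Q)=>(v*v)

S => Q   [S → Q]
Q => (S)   [Q → ( S )]
(S) => (S*Q)   [S → S * Q]
(S*Q) => (Q*Q)   [S → Q]
(Q*Q) => (v*Q)   [Q → v]
(v*Q) => (v*v)   [Q → v]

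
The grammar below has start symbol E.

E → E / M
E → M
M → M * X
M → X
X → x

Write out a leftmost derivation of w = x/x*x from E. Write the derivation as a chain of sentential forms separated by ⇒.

E ⇒ E/M ⇒ M/M ⇒ X/M ⇒ x/M ⇒ x/M*X ⇒ x/X*X ⇒ x/x*X ⇒ x/x*x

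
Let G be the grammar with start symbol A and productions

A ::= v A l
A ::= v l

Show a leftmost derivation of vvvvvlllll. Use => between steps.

A => vAl => vvAll => vvvAlll => vvvvAllll => vvvvvlllll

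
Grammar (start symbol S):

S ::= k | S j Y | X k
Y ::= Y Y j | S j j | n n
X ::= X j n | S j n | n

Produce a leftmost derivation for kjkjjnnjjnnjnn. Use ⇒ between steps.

S⇒SjY⇒SjYjY⇒SjYjYjY⇒kjYjYjY⇒kjYYjjYjY⇒kjSjjYjjYjY⇒kjkjjYjjYjY⇒kjkjjnnjjYjY⇒kjkjjnnjjnnjY⇒kjkjjnnjjnnjnn

S ⇒ SjY   [S ::= S j Y]
SjY ⇒ SjYjY   [S ::= S j Y]
SjYjY ⇒ SjYjYjY   [S ::= S j Y]
SjYjYjY ⇒ kjYjYjY   [S ::= k]
kjYjYjY ⇒ kjYYjjYjY   [Y ::= Y Y j]
kjYYjjYjY ⇒ kjSjjYjjYjY   [Y ::= S j j]
kjSjjYjjYjY ⇒ kjkjjYjjYjY   [S ::= k]
kjkjjYjjYjY ⇒ kjkjjnnjjYjY   [Y ::= n n]
kjkjjnnjjYjY ⇒ kjkjjnnjjnnjY   [Y ::= n n]
kjkjjnnjjnnjY ⇒ kjkjjnnjjnnjnn   [Y ::= n n]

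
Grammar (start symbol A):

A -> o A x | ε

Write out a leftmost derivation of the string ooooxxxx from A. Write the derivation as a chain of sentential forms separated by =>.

A => oAx   [A -> o A x]
oAx => ooAxx   [A -> o A x]
ooAxx => oooAxxx   [A -> o A x]
oooAxxx => ooooAxxxx   [A -> o A x]
ooooAxxxx => ooooxxxx   [A -> ε]

A => oAx => ooAxx => oooAxxx => ooooAxxxx => ooooxxxx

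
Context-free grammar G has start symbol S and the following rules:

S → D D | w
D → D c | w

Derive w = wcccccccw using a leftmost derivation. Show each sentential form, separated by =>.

S => DD => DcD => DccD => DcccD => DccccD => DcccccD => DccccccD => DcccccccD => wcccccccD => wcccccccw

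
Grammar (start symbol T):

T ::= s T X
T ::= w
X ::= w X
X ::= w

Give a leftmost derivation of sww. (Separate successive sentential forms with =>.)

T => sTX   [T ::= s T X]
sTX => swX   [T ::= w]
swX => sww   [X ::= w]

T => sTX => swX => sww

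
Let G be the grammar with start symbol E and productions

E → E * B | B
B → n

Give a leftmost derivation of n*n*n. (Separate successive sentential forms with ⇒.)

E ⇒ E*B   [E → E * B]
E*B ⇒ E*B*B   [E → E * B]
E*B*B ⇒ B*B*B   [E → B]
B*B*B ⇒ n*B*B   [B → n]
n*B*B ⇒ n*n*B   [B → n]
n*n*B ⇒ n*n*n   [B → n]

E⇒E*B⇒E*B*B⇒B*B*B⇒n*B*B⇒n*n*B⇒n*n*n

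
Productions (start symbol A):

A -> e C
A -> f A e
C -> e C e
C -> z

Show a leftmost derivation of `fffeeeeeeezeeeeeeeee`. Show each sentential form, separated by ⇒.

A⇒fAe⇒ffAee⇒fffAeee⇒fffeCeee⇒fffeeCeeee⇒fffeeeCeeeee⇒fffeeeeCeeeeee⇒fffeeeeeCeeeeeee⇒fffeeeeeeCeeeeeeee⇒fffeeeeeeeCeeeeeeeee⇒fffeeeeeeezeeeeeeeee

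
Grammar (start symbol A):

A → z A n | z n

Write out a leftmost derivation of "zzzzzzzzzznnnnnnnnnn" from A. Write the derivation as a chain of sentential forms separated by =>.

A=>zAn=>zzAnn=>zzzAnnn=>zzzzAnnnn=>zzzzzAnnnnn=>zzzzzzAnnnnnn=>zzzzzzzAnnnnnnn=>zzzzzzzzAnnnnnnnn=>zzzzzzzzzAnnnnnnnnn=>zzzzzzzzzznnnnnnnnnn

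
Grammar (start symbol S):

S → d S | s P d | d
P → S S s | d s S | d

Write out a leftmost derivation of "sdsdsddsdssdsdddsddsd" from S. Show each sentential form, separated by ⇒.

S ⇒ sPd ⇒ sSSsd ⇒ sdSSsd ⇒ sdsPdSsd ⇒ sdsSSsdSsd ⇒ sdsdSSsdSsd ⇒ sdsdsPdSsdSsd ⇒ sdsdsddSsdSsd ⇒ sdsdsddsPdsdSsd ⇒ sdsdsddsdsSdsdSsd ⇒ sdsdsddsdssPddsdSsd ⇒ sdsdsddsdssdsSddsdSsd ⇒ sdsdsddsdssdsdddsdSsd ⇒ sdsdsddsdssdsdddsddsd

S ⇒ sPd   [S → s P d]
sPd ⇒ sSSsd   [P → S S s]
sSSsd ⇒ sdSSsd   [S → d S]
sdSSsd ⇒ sdsPdSsd   [S → s P d]
sdsPdSsd ⇒ sdsSSsdSsd   [P → S S s]
sdsSSsdSsd ⇒ sdsdSSsdSsd   [S → d S]
sdsdSSsdSsd ⇒ sdsdsPdSsdSsd   [S → s P d]
sdsdsPdSsdSsd ⇒ sdsdsddSsdSsd   [P → d]
sdsdsddSsdSsd ⇒ sdsdsddsPdsdSsd   [S → s P d]
sdsdsddsPdsdSsd ⇒ sdsdsddsdsSdsdSsd   [P → d s S]
sdsdsddsdsSdsdSsd ⇒ sdsdsddsdssPddsdSsd   [S → s P d]
sdsdsddsdssPddsdSsd ⇒ sdsdsddsdssdsSddsdSsd   [P → d s S]
sdsdsddsdssdsSddsdSsd ⇒ sdsdsddsdssdsdddsdSsd   [S → d]
sdsdsddsdssdsdddsdSsd ⇒ sdsdsddsdssdsdddsddsd   [S → d]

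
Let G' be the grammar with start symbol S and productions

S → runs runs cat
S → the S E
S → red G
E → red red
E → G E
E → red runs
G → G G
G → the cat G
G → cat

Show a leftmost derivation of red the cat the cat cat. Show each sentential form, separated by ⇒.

S ⇒ red G ⇒ red the cat G ⇒ red the cat the cat G ⇒ red the cat the cat cat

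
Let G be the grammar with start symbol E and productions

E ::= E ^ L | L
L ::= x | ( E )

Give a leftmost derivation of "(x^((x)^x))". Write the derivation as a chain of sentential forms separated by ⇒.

E ⇒ L ⇒ (E) ⇒ (E^L) ⇒ (L^L) ⇒ (x^L) ⇒ (x^(E)) ⇒ (x^(E^L)) ⇒ (x^(L^L)) ⇒ (x^((E)^L)) ⇒ (x^((L)^L)) ⇒ (x^((x)^L)) ⇒ (x^((x)^x))

E ⇒ L   [E ::= L]
L ⇒ (E)   [L ::= ( E )]
(E) ⇒ (E^L)   [E ::= E ^ L]
(E^L) ⇒ (L^L)   [E ::= L]
(L^L) ⇒ (x^L)   [L ::= x]
(x^L) ⇒ (x^(E))   [L ::= ( E )]
(x^(E)) ⇒ (x^(E^L))   [E ::= E ^ L]
(x^(E^L)) ⇒ (x^(L^L))   [E ::= L]
(x^(L^L)) ⇒ (x^((E)^L))   [L ::= ( E )]
(x^((E)^L)) ⇒ (x^((L)^L))   [E ::= L]
(x^((L)^L)) ⇒ (x^((x)^L))   [L ::= x]
(x^((x)^L)) ⇒ (x^((x)^x))   [L ::= x]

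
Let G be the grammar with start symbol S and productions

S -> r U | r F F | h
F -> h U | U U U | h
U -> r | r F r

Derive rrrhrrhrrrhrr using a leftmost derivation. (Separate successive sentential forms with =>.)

S=>rU=>rrFr=>rrUUUr=>rrrFrUUr=>rrrhrUUr=>rrrhrrFrUr=>rrrhrrhUrUr=>rrrhrrhrrUr=>rrrhrrhrrrFrr=>rrrhrrhrrrhrr

S => rU   [S -> r U]
rU => rrFr   [U -> r F r]
rrFr => rrUUUr   [F -> U U U]
rrUUUr => rrrFrUUr   [U -> r F r]
rrrFrUUr => rrrhrUUr   [F -> h]
rrrhrUUr => rrrhrrFrUr   [U -> r F r]
rrrhrrFrUr => rrrhrrhUrUr   [F -> h U]
rrrhrrhUrUr => rrrhrrhrrUr   [U -> r]
rrrhrrhrrUr => rrrhrrhrrrFrr   [U -> r F r]
rrrhrrhrrrFrr => rrrhrrhrrrhrr   [F -> h]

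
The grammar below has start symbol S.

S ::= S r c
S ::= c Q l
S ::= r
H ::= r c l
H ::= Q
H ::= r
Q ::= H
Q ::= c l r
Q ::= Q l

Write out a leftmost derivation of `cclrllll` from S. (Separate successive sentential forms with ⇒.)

S ⇒ cQl   [S ::= c Q l]
cQl ⇒ cQll   [Q ::= Q l]
cQll ⇒ cQlll   [Q ::= Q l]
cQlll ⇒ cQllll   [Q ::= Q l]
cQllll ⇒ cclrllll   [Q ::= c l r]

S ⇒ cQl ⇒ cQll ⇒ cQlll ⇒ cQllll ⇒ cclrllll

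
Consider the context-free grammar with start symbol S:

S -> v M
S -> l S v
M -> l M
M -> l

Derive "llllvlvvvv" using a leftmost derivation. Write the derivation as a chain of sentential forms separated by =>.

S=>lSv=>llSvv=>lllSvvv=>llllSvvvv=>llllvMvvvv=>llllvlvvvv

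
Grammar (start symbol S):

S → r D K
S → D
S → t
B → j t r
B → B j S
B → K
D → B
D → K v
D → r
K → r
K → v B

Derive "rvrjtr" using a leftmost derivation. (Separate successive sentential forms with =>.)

S => rDK => rBK => rKK => rvBK => rvBjSK => rvKjSK => rvrjSK => rvrjtK => rvrjtr

S => rDK   [S → r D K]
rDK => rBK   [D → B]
rBK => rKK   [B → K]
rKK => rvBK   [K → v B]
rvBK => rvBjSK   [B → B j S]
rvBjSK => rvKjSK   [B → K]
rvKjSK => rvrjSK   [K → r]
rvrjSK => rvrjtK   [S → t]
rvrjtK => rvrjtr   [K → r]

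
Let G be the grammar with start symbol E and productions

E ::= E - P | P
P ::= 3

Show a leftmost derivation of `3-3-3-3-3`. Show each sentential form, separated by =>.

E => E-P   [E ::= E - P]
E-P => E-P-P   [E ::= E - P]
E-P-P => E-P-P-P   [E ::= E - P]
E-P-P-P => E-P-P-P-P   [E ::= E - P]
E-P-P-P-P => P-P-P-P-P   [E ::= P]
P-P-P-P-P => 3-P-P-P-P   [P ::= 3]
3-P-P-P-P => 3-3-P-P-P   [P ::= 3]
3-3-P-P-P => 3-3-3-P-P   [P ::= 3]
3-3-3-P-P => 3-3-3-3-P   [P ::= 3]
3-3-3-3-P => 3-3-3-3-3   [P ::= 3]

E=>E-P=>E-P-P=>E-P-P-P=>E-P-P-P-P=>P-P-P-P-P=>3-P-P-P-P=>3-3-P-P-P=>3-3-3-P-P=>3-3-3-3-P=>3-3-3-3-3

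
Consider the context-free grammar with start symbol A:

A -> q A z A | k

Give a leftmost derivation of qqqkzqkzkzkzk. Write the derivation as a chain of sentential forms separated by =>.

A => qAzA => qqAzAzA => qqqAzAzAzA => qqqkzAzAzA => qqqkzqAzAzAzA => qqqkzqkzAzAzA => qqqkzqkzkzAzA => qqqkzqkzkzkzA => qqqkzqkzkzkzk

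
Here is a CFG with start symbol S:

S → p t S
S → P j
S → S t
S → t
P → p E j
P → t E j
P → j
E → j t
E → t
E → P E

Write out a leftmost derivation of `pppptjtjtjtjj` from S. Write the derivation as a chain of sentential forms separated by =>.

S => Pj => pEjj => pPEjj => ppEjEjj => ppPEjEjj => pppEjEjEjj => pppPEjEjEjj => ppppEjEjEjEjj => pppptjEjEjEjj => pppptjtjEjEjj => pppptjtjtjEjj => pppptjtjtjtjj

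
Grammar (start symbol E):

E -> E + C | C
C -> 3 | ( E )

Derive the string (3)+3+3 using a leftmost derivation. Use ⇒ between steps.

E ⇒ E+C ⇒ E+C+C ⇒ C+C+C ⇒ (E)+C+C ⇒ (C)+C+C ⇒ (3)+C+C ⇒ (3)+3+C ⇒ (3)+3+3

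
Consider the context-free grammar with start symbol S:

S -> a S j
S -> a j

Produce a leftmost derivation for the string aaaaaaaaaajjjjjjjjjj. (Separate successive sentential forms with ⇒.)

S ⇒ aSj ⇒ aaSjj ⇒ aaaSjjj ⇒ aaaaSjjjj ⇒ aaaaaSjjjjj ⇒ aaaaaaSjjjjjj ⇒ aaaaaaaSjjjjjjj ⇒ aaaaaaaaSjjjjjjjj ⇒ aaaaaaaaaSjjjjjjjjj ⇒ aaaaaaaaaajjjjjjjjjj

S ⇒ aSj   [S -> a S j]
aSj ⇒ aaSjj   [S -> a S j]
aaSjj ⇒ aaaSjjj   [S -> a S j]
aaaSjjj ⇒ aaaaSjjjj   [S -> a S j]
aaaaSjjjj ⇒ aaaaaSjjjjj   [S -> a S j]
aaaaaSjjjjj ⇒ aaaaaaSjjjjjj   [S -> a S j]
aaaaaaSjjjjjj ⇒ aaaaaaaSjjjjjjj   [S -> a S j]
aaaaaaaSjjjjjjj ⇒ aaaaaaaaSjjjjjjjj   [S -> a S j]
aaaaaaaaSjjjjjjjj ⇒ aaaaaaaaaSjjjjjjjjj   [S -> a S j]
aaaaaaaaaSjjjjjjjjj ⇒ aaaaaaaaaajjjjjjjjjj   [S -> a j]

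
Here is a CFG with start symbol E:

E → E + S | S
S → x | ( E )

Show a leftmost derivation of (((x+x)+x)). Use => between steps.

E=>S=>(E)=>(S)=>((E))=>((E+S))=>((S+S))=>(((E)+S))=>(((E+S)+S))=>(((S+S)+S))=>(((x+S)+S))=>(((x+x)+S))=>(((x+x)+x))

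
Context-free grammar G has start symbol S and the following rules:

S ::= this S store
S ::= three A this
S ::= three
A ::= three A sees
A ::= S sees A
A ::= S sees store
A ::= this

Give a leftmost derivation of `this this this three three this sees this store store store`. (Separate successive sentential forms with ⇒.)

S ⇒ this S store ⇒ this this S store store ⇒ this this this S store store store ⇒ this this this three A this store store store ⇒ this this this three three A sees this store store store ⇒ this this this three three this sees this store store store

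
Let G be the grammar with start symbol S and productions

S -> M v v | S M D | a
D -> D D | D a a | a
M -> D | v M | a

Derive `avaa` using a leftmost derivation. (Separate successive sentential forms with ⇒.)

S ⇒ SMD   [S -> S M D]
SMD ⇒ aMD   [S -> a]
aMD ⇒ avMD   [M -> v M]
avMD ⇒ avDD   [M -> D]
avDD ⇒ avaD   [D -> a]
avaD ⇒ avaa   [D -> a]

S ⇒ SMD ⇒ aMD ⇒ avMD ⇒ avDD ⇒ avaD ⇒ avaa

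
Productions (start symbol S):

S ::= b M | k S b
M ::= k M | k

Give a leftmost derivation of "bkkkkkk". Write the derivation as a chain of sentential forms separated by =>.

S => bM   [S ::= b M]
bM => bkM   [M ::= k M]
bkM => bkkM   [M ::= k M]
bkkM => bkkkM   [M ::= k M]
bkkkM => bkkkkM   [M ::= k M]
bkkkkM => bkkkkkM   [M ::= k M]
bkkkkkM => bkkkkkk   [M ::= k]

S => bM => bkM => bkkM => bkkkM => bkkkkM => bkkkkkM => bkkkkkk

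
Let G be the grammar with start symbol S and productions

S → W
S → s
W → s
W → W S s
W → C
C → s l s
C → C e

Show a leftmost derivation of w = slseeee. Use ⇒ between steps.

S⇒W⇒C⇒Ce⇒Cee⇒Ceee⇒Ceeee⇒slseeee

S ⇒ W   [S → W]
W ⇒ C   [W → C]
C ⇒ Ce   [C → C e]
Ce ⇒ Cee   [C → C e]
Cee ⇒ Ceee   [C → C e]
Ceee ⇒ Ceeee   [C → C e]
Ceeee ⇒ slseeee   [C → s l s]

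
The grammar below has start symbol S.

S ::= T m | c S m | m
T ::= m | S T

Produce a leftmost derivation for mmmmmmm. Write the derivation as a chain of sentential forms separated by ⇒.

S ⇒ Tm   [S ::= T m]
Tm ⇒ STm   [T ::= S T]
STm ⇒ TmTm   [S ::= T m]
TmTm ⇒ STmTm   [T ::= S T]
STmTm ⇒ TmTmTm   [S ::= T m]
TmTmTm ⇒ STmTmTm   [T ::= S T]
STmTmTm ⇒ mTmTmTm   [S ::= m]
mTmTmTm ⇒ mmmTmTm   [T ::= m]
mmmTmTm ⇒ mmmmmTm   [T ::= m]
mmmmmTm ⇒ mmmmmmm   [T ::= m]

S ⇒ Tm ⇒ STm ⇒ TmTm ⇒ STmTm ⇒ TmTmTm ⇒ STmTmTm ⇒ mTmTmTm ⇒ mmmTmTm ⇒ mmmmmTm ⇒ mmmmmmm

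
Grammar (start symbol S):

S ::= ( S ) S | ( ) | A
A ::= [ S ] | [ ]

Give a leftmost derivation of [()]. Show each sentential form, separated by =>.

S=>A=>[S]=>[()]

S => A   [S ::= A]
A => [S]   [A ::= [ S ]]
[S] => [()]   [S ::= ( )]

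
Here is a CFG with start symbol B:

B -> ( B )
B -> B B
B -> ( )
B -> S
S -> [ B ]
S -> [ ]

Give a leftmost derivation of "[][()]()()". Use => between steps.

B => BB => BBB => SBB => []BB => []BBB => []SBB => [][B]BB => [][()]BB => [][()]()B => [][()]()()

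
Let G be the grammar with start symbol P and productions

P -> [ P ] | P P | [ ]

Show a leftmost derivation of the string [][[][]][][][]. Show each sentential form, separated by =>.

P=>PP=>[]P=>[]PP=>[]PPP=>[]PPPP=>[][P]PPP=>[][PP]PPP=>[][[]P]PPP=>[][[][]]PPP=>[][[][]][]PP=>[][[][]][][]P=>[][[][]][][][]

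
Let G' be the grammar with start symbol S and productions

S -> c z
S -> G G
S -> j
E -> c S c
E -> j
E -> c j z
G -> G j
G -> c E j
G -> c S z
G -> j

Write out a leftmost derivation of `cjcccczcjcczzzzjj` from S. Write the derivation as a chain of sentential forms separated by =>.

S => GG => cSzG => cGGzG => cjGzG => cjcSzzG => cjcGGzzG => cjccEjGzzG => cjcccScjGzzG => cjcccczcjGzzG => cjcccczcjcSzzzG => cjcccczcjcczzzzG => cjcccczcjcczzzzGj => cjcccczcjcczzzzjj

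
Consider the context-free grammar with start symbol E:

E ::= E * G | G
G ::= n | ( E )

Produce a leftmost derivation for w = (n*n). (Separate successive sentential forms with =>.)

E => G => (E) => (E*G) => (G*G) => (n*G) => (n*n)

E => G   [E ::= G]
G => (E)   [G ::= ( E )]
(E) => (E*G)   [E ::= E * G]
(E*G) => (G*G)   [E ::= G]
(G*G) => (n*G)   [G ::= n]
(n*G) => (n*n)   [G ::= n]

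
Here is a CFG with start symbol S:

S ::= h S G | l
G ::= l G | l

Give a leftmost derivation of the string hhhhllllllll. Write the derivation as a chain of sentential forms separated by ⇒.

S ⇒ hSG ⇒ hhSGG ⇒ hhhSGGG ⇒ hhhhSGGGG ⇒ hhhhlGGGG ⇒ hhhhllGGGG ⇒ hhhhlllGGGG ⇒ hhhhllllGGG ⇒ hhhhlllllGGG ⇒ hhhhllllllGG ⇒ hhhhlllllllG ⇒ hhhhllllllll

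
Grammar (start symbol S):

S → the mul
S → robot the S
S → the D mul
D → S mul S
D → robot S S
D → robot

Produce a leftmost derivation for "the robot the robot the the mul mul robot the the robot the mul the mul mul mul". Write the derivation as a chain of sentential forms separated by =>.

S => the D mul => the S mul S mul => the robot the S mul S mul => the robot the robot the S mul S mul => the robot the robot the the mul mul S mul => the robot the robot the the mul mul robot the S mul => the robot the robot the the mul mul robot the the D mul mul => the robot the robot the the mul mul robot the the robot S S mul mul => the robot the robot the the mul mul robot the the robot the mul S mul mul => the robot the robot the the mul mul robot the the robot the mul the mul mul mul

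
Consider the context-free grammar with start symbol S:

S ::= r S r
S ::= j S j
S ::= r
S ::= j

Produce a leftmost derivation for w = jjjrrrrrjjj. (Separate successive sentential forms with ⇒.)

S ⇒ jSj ⇒ jjSjj ⇒ jjjSjjj ⇒ jjjrSrjjj ⇒ jjjrrSrrjjj ⇒ jjjrrrrrjjj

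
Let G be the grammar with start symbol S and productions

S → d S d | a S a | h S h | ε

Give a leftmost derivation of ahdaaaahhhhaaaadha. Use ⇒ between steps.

S⇒aSa⇒ahSha⇒ahdSdha⇒ahdaSadha⇒ahdaaSaadha⇒ahdaaaSaaadha⇒ahdaaaaSaaaadha⇒ahdaaaahShaaaadha⇒ahdaaaahhShhaaaadha⇒ahdaaaahhhhaaaadha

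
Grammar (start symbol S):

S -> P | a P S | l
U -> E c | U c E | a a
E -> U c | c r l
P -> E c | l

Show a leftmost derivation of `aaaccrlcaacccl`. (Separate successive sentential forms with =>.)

S => aPS   [S -> a P S]
aPS => aEcS   [P -> E c]
aEcS => aUccS   [E -> U c]
aUccS => aUcEccS   [U -> U c E]
aUcEccS => aUcEcEccS   [U -> U c E]
aUcEcEccS => aaacEcEccS   [U -> a a]
aaacEcEccS => aaaccrlcEccS   [E -> c r l]
aaaccrlcEccS => aaaccrlcUcccS   [E -> U c]
aaaccrlcUcccS => aaaccrlcaacccS   [U -> a a]
aaaccrlcaacccS => aaaccrlcaacccl   [S -> l]

S => aPS => aEcS => aUccS => aUcEccS => aUcEcEccS => aaacEcEccS => aaaccrlcEccS => aaaccrlcUcccS => aaaccrlcaacccS => aaaccrlcaacccl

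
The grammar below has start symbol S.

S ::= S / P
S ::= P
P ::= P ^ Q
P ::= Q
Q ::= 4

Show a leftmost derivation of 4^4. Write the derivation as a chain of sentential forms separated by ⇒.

S ⇒ P ⇒ P^Q ⇒ Q^Q ⇒ 4^Q ⇒ 4^4

S ⇒ P   [S ::= P]
P ⇒ P^Q   [P ::= P ^ Q]
P^Q ⇒ Q^Q   [P ::= Q]
Q^Q ⇒ 4^Q   [Q ::= 4]
4^Q ⇒ 4^4   [Q ::= 4]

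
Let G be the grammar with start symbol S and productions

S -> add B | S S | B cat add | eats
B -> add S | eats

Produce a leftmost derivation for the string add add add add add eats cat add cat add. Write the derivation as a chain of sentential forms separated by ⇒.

S ⇒ add B ⇒ add add S ⇒ add add B cat add ⇒ add add add S cat add ⇒ add add add add B cat add ⇒ add add add add add S cat add ⇒ add add add add add B cat add cat add ⇒ add add add add add eats cat add cat add

S ⇒ add B   [S -> add B]
add B ⇒ add add S   [B -> add S]
add add S ⇒ add add B cat add   [S -> B cat add]
add add B cat add ⇒ add add add S cat add   [B -> add S]
add add add S cat add ⇒ add add add add B cat add   [S -> add B]
add add add add B cat add ⇒ add add add add add S cat add   [B -> add S]
add add add add add S cat add ⇒ add add add add add B cat add cat add   [S -> B cat add]
add add add add add B cat add cat add ⇒ add add add add add eats cat add cat add   [B -> eats]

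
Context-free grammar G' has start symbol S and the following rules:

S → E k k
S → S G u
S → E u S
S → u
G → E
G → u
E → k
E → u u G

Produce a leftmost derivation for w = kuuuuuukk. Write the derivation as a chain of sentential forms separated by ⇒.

S ⇒ EuS   [S → E u S]
EuS ⇒ kuS   [E → k]
kuS ⇒ kuEkk   [S → E k k]
kuEkk ⇒ kuuuGkk   [E → u u G]
kuuuGkk ⇒ kuuuEkk   [G → E]
kuuuEkk ⇒ kuuuuuGkk   [E → u u G]
kuuuuuGkk ⇒ kuuuuuukk   [G → u]

S⇒EuS⇒kuS⇒kuEkk⇒kuuuGkk⇒kuuuEkk⇒kuuuuuGkk⇒kuuuuuukk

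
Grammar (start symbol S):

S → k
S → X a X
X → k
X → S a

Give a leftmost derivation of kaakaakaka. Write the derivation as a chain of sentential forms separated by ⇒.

S⇒XaX⇒SaaX⇒XaXaaX⇒SaaXaaX⇒kaaXaaX⇒kaakaaX⇒kaakaaSa⇒kaakaaXaXa⇒kaakaakaXa⇒kaakaakaka

S ⇒ XaX   [S → X a X]
XaX ⇒ SaaX   [X → S a]
SaaX ⇒ XaXaaX   [S → X a X]
XaXaaX ⇒ SaaXaaX   [X → S a]
SaaXaaX ⇒ kaaXaaX   [S → k]
kaaXaaX ⇒ kaakaaX   [X → k]
kaakaaX ⇒ kaakaaSa   [X → S a]
kaakaaSa ⇒ kaakaaXaXa   [S → X a X]
kaakaaXaXa ⇒ kaakaakaXa   [X → k]
kaakaakaXa ⇒ kaakaakaka   [X → k]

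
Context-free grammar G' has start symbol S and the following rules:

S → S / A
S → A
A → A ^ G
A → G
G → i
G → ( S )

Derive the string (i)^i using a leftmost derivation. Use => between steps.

S => A   [S → A]
A => A^G   [A → A ^ G]
A^G => G^G   [A → G]
G^G => (S)^G   [G → ( S )]
(S)^G => (A)^G   [S → A]
(A)^G => (G)^G   [A → G]
(G)^G => (i)^G   [G → i]
(i)^G => (i)^i   [G → i]

S => A => A^G => G^G => (S)^G => (A)^G => (G)^G => (i)^G => (i)^i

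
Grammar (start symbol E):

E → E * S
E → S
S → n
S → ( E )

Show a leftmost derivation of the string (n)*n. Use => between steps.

E=>E*S=>S*S=>(E)*S=>(S)*S=>(n)*S=>(n)*n

E => E*S   [E → E * S]
E*S => S*S   [E → S]
S*S => (E)*S   [S → ( E )]
(E)*S => (S)*S   [E → S]
(S)*S => (n)*S   [S → n]
(n)*S => (n)*n   [S → n]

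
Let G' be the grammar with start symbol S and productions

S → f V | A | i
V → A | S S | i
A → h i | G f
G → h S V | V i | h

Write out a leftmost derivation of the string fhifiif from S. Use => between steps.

S=>fV=>fA=>fGf=>fhSVf=>fhiVf=>fhiSSf=>fhifVSf=>fhifiSf=>fhifiif

S => fV   [S → f V]
fV => fA   [V → A]
fA => fGf   [A → G f]
fGf => fhSVf   [G → h S V]
fhSVf => fhiVf   [S → i]
fhiVf => fhiSSf   [V → S S]
fhiSSf => fhifVSf   [S → f V]
fhifVSf => fhifiSf   [V → i]
fhifiSf => fhifiif   [S → i]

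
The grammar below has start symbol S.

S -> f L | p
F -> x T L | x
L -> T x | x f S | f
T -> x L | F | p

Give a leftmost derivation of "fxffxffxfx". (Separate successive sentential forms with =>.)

S => fL => fxfS => fxffL => fxffxfS => fxffxffL => fxffxffTx => fxffxffxLx => fxffxffxfx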